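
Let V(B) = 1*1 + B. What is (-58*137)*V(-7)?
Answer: 47676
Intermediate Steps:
V(B) = 1 + B
(-58*137)*V(-7) = (-58*137)*(1 - 7) = -7946*(-6) = 47676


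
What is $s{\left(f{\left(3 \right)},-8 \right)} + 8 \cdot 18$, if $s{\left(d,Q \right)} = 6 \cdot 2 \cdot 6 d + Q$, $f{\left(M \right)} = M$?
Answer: $352$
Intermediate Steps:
$s{\left(d,Q \right)} = Q + 72 d$ ($s{\left(d,Q \right)} = 12 \cdot 6 d + Q = 72 d + Q = Q + 72 d$)
$s{\left(f{\left(3 \right)},-8 \right)} + 8 \cdot 18 = \left(-8 + 72 \cdot 3\right) + 8 \cdot 18 = \left(-8 + 216\right) + 144 = 208 + 144 = 352$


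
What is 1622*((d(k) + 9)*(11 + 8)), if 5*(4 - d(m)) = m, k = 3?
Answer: 1910716/5 ≈ 3.8214e+5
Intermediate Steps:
d(m) = 4 - m/5
1622*((d(k) + 9)*(11 + 8)) = 1622*(((4 - ⅕*3) + 9)*(11 + 8)) = 1622*(((4 - ⅗) + 9)*19) = 1622*((17/5 + 9)*19) = 1622*((62/5)*19) = 1622*(1178/5) = 1910716/5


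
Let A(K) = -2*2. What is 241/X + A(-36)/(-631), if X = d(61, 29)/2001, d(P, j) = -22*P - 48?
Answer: -304288511/877090 ≈ -346.93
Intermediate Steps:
A(K) = -4
d(P, j) = -48 - 22*P
X = -1390/2001 (X = (-48 - 22*61)/2001 = (-48 - 1342)*(1/2001) = -1390*1/2001 = -1390/2001 ≈ -0.69465)
241/X + A(-36)/(-631) = 241/(-1390/2001) - 4/(-631) = 241*(-2001/1390) - 4*(-1/631) = -482241/1390 + 4/631 = -304288511/877090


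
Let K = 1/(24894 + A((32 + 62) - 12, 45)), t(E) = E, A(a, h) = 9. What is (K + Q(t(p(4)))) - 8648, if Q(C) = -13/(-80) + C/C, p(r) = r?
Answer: -17226575461/1992240 ≈ -8646.8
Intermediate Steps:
Q(C) = 93/80 (Q(C) = -13*(-1/80) + 1 = 13/80 + 1 = 93/80)
K = 1/24903 (K = 1/(24894 + 9) = 1/24903 ≈ 4.0156e-5)
(K + Q(t(p(4)))) - 8648 = (1/24903 + 93/80) - 8648 = 2316059/1992240 - 8648 = -17226575461/1992240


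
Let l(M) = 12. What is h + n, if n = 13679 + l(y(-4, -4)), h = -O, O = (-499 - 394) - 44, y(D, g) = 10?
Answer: 14628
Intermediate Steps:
O = -937 (O = -893 - 44 = -937)
h = 937 (h = -1*(-937) = 937)
n = 13691 (n = 13679 + 12 = 13691)
h + n = 937 + 13691 = 14628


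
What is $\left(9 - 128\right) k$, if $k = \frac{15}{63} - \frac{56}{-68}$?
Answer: $- \frac{379}{3} \approx -126.33$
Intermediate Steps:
$k = \frac{379}{357}$ ($k = 15 \cdot \frac{1}{63} - - \frac{14}{17} = \frac{5}{21} + \frac{14}{17} = \frac{379}{357} \approx 1.0616$)
$\left(9 - 128\right) k = \left(9 - 128\right) \frac{379}{357} = \left(-119\right) \frac{379}{357} = - \frac{379}{3}$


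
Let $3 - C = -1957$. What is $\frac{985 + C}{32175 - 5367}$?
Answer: $\frac{2945}{26808} \approx 0.10986$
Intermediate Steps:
$C = 1960$ ($C = 3 - -1957 = 3 + 1957 = 1960$)
$\frac{985 + C}{32175 - 5367} = \frac{985 + 1960}{32175 - 5367} = \frac{2945}{26808}$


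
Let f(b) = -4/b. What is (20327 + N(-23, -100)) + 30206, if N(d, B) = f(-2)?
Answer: 50535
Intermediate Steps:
N(d, B) = 2 (N(d, B) = -4/(-2) = -4*(-1/2) = 2)
(20327 + N(-23, -100)) + 30206 = (20327 + 2) + 30206 = 20329 + 30206 = 50535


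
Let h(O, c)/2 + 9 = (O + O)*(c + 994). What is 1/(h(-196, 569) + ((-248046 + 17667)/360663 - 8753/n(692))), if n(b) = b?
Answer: -83192932/101946556237289 ≈ -8.1604e-7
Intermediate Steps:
h(O, c) = -18 + 4*O*(994 + c) (h(O, c) = -18 + 2*((O + O)*(c + 994)) = -18 + 2*((2*O)*(994 + c)) = -18 + 2*(2*O*(994 + c)) = -18 + 4*O*(994 + c))
1/(h(-196, 569) + ((-248046 + 17667)/360663 - 8753/n(692))) = 1/((-18 + 3976*(-196) + 4*(-196)*569) + ((-248046 + 17667)/360663 - 8753/692)) = 1/((-18 - 779296 - 446096) + (-230379*1/360663 - 8753*1/692)) = 1/(-1225410 + (-76793/120221 - 8753/692)) = 1/(-1225410 - 1105435169/83192932) = 1/(-101946556237289/83192932) = -83192932/101946556237289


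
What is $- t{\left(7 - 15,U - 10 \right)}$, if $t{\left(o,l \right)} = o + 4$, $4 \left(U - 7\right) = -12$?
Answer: $4$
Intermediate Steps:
$U = 4$ ($U = 7 + \frac{1}{4} \left(-12\right) = 7 - 3 = 4$)
$t{\left(o,l \right)} = 4 + o$
$- t{\left(7 - 15,U - 10 \right)} = - (4 + \left(7 - 15\right)) = - (4 - 8) = \left(-1\right) \left(-4\right) = 4$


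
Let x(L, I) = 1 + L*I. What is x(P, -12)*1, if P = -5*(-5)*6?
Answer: -1799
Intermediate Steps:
P = 150 (P = 25*6 = 150)
x(L, I) = 1 + I*L
x(P, -12)*1 = (1 - 12*150)*1 = (1 - 1800)*1 = -1799*1 = -1799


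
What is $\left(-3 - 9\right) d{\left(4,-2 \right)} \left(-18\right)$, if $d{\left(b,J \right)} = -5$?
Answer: $-1080$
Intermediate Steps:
$\left(-3 - 9\right) d{\left(4,-2 \right)} \left(-18\right) = \left(-3 - 9\right) \left(-5\right) \left(-18\right) = \left(-12\right) \left(-5\right) \left(-18\right) = 60 \left(-18\right) = -1080$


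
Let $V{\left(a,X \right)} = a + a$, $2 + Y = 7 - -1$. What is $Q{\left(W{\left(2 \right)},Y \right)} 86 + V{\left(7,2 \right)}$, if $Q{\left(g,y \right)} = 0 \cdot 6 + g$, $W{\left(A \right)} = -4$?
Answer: $-330$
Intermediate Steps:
$Y = 6$ ($Y = -2 + \left(7 - -1\right) = -2 + \left(7 + 1\right) = -2 + 8 = 6$)
$V{\left(a,X \right)} = 2 a$
$Q{\left(g,y \right)} = g$ ($Q{\left(g,y \right)} = 0 + g = g$)
$Q{\left(W{\left(2 \right)},Y \right)} 86 + V{\left(7,2 \right)} = \left(-4\right) 86 + 2 \cdot 7 = -344 + 14 = -330$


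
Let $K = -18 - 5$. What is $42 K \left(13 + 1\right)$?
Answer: $-13524$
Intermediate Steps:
$K = -23$
$42 K \left(13 + 1\right) = 42 \left(-23\right) \left(13 + 1\right) = \left(-966\right) 14 = -13524$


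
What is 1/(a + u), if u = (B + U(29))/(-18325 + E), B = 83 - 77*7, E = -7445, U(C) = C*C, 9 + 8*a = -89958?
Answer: -20616/231845267 ≈ -8.8921e-5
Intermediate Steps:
a = -89967/8 (a = -9/8 + (⅛)*(-89958) = -9/8 - 44979/4 = -89967/8 ≈ -11246.)
U(C) = C²
B = -456 (B = 83 - 539 = -456)
u = -77/5154 (u = (-456 + 29²)/(-18325 - 7445) = (-456 + 841)/(-25770) = 385*(-1/25770) = -77/5154 ≈ -0.014940)
1/(a + u) = 1/(-89967/8 - 77/5154) = 1/(-231845267/20616) = -20616/231845267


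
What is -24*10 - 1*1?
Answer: -241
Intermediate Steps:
-24*10 - 1*1 = -240 - 1 = -241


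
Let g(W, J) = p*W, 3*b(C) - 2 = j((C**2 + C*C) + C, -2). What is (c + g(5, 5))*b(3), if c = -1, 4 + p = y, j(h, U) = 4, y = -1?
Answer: -52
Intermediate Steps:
p = -5 (p = -4 - 1 = -5)
b(C) = 2 (b(C) = 2/3 + (1/3)*4 = 2/3 + 4/3 = 2)
g(W, J) = -5*W
(c + g(5, 5))*b(3) = (-1 - 5*5)*2 = (-1 - 25)*2 = -26*2 = -52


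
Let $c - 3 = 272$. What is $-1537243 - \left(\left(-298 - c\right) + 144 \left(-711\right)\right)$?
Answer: $-1434286$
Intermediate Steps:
$c = 275$ ($c = 3 + 272 = 275$)
$-1537243 - \left(\left(-298 - c\right) + 144 \left(-711\right)\right) = -1537243 - \left(\left(-298 - 275\right) + 144 \left(-711\right)\right) = -1537243 - \left(\left(-298 - 275\right) - 102384\right) = -1537243 - \left(-573 - 102384\right) = -1537243 - -102957 = -1537243 + 102957 = -1434286$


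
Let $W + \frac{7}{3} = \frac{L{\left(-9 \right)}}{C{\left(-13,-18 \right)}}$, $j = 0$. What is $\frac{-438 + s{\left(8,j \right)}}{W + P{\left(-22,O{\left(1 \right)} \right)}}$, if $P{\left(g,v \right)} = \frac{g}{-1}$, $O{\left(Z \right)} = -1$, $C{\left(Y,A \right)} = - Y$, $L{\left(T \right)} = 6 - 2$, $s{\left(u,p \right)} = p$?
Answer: $- \frac{17082}{779} \approx -21.928$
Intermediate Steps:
$L{\left(T \right)} = 4$
$W = - \frac{79}{39}$ ($W = - \frac{7}{3} + \frac{4}{\left(-1\right) \left(-13\right)} = - \frac{7}{3} + \frac{4}{13} = - \frac{79}{39} \approx -2.0256$)
$P{\left(g,v \right)} = - g$ ($P{\left(g,v \right)} = g \left(-1\right) = - g$)
$\frac{-438 + s{\left(8,j \right)}}{W + P{\left(-22,O{\left(1 \right)} \right)}} = \frac{-438 + 0}{- \frac{79}{39} - -22} = - \frac{438}{- \frac{79}{39} + 22} = - \frac{438}{\frac{779}{39}} = \left(-438\right) \frac{39}{779} = - \frac{17082}{779}$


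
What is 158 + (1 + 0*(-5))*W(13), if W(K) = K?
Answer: 171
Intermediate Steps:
158 + (1 + 0*(-5))*W(13) = 158 + (1 + 0*(-5))*13 = 158 + (1 + 0)*13 = 158 + 1*13 = 158 + 13 = 171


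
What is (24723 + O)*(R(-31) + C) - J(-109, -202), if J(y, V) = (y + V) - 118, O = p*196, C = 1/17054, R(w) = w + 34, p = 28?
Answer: 1553001559/17054 ≈ 91064.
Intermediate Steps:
R(w) = 34 + w
C = 1/17054 ≈ 5.8637e-5
O = 5488 (O = 28*196 = 5488)
J(y, V) = -118 + V + y (J(y, V) = (V + y) - 118 = -118 + V + y)
(24723 + O)*(R(-31) + C) - J(-109, -202) = (24723 + 5488)*((34 - 31) + 1/17054) - (-118 - 202 - 109) = 30211*(3 + 1/17054) - 1*(-429) = 30211*(51163/17054) + 429 = 1545685393/17054 + 429 = 1553001559/17054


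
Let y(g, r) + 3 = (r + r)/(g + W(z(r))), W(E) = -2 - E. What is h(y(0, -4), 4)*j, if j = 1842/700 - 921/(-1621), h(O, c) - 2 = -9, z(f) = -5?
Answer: -1815291/81050 ≈ -22.397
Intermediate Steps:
y(g, r) = -3 + 2*r/(3 + g) (y(g, r) = -3 + (r + r)/(g + (-2 - 1*(-5))) = -3 + (2*r)/(g + (-2 + 5)) = -3 + (2*r)/(g + 3) = -3 + (2*r)/(3 + g) = -3 + 2*r/(3 + g))
h(O, c) = -7 (h(O, c) = 2 - 9 = -7)
j = 1815291/567350 (j = 1842*(1/700) - 921*(-1/1621) = 921/350 + 921/1621 = 1815291/567350 ≈ 3.1996)
h(y(0, -4), 4)*j = -7*1815291/567350 = -1815291/81050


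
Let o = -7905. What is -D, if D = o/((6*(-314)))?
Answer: -2635/628 ≈ -4.1959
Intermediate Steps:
D = 2635/628 (D = -7905/(6*(-314)) = -7905/(-1884) = -7905*(-1/1884) = 2635/628 ≈ 4.1959)
-D = -1*2635/628 = -2635/628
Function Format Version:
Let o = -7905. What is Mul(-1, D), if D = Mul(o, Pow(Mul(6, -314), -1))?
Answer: Rational(-2635, 628) ≈ -4.1959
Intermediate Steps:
D = Rational(2635, 628) (D = Mul(-7905, Pow(Mul(6, -314), -1)) = Mul(-7905, Pow(-1884, -1)) = Mul(-7905, Rational(-1, 1884)) = Rational(2635, 628) ≈ 4.1959)
Mul(-1, D) = Mul(-1, Rational(2635, 628)) = Rational(-2635, 628)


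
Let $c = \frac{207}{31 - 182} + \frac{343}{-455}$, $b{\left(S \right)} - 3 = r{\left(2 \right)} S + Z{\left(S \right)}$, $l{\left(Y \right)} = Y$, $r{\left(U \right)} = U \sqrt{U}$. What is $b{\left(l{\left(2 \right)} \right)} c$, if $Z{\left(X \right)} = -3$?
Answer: $- \frac{83416 \sqrt{2}}{9815} \approx -12.019$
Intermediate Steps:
$r{\left(U \right)} = U^{\frac{3}{2}}$
$b{\left(S \right)} = 2 S \sqrt{2}$ ($b{\left(S \right)} = 3 + \left(2^{\frac{3}{2}} S - 3\right) = 3 + \left(2 \sqrt{2} S - 3\right) = 3 + \left(2 S \sqrt{2} - 3\right) = 3 + \left(-3 + 2 S \sqrt{2}\right) = 2 S \sqrt{2}$)
$c = - \frac{20854}{9815}$ ($c = \frac{207}{31 - 182} + 343 \left(- \frac{1}{455}\right) = \frac{207}{-151} - \frac{49}{65} = 207 \left(- \frac{1}{151}\right) - \frac{49}{65} = - \frac{207}{151} - \frac{49}{65} = - \frac{20854}{9815} \approx -2.1247$)
$b{\left(l{\left(2 \right)} \right)} c = 2 \cdot 2 \sqrt{2} \left(- \frac{20854}{9815}\right) = 4 \sqrt{2} \left(- \frac{20854}{9815}\right) = - \frac{83416 \sqrt{2}}{9815}$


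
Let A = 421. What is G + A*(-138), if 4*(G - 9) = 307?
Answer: -232049/4 ≈ -58012.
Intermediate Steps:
G = 343/4 (G = 9 + (¼)*307 = 9 + 307/4 = 343/4 ≈ 85.750)
G + A*(-138) = 343/4 + 421*(-138) = 343/4 - 58098 = -232049/4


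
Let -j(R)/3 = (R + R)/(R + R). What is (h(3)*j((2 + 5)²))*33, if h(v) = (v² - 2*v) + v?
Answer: -594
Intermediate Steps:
h(v) = v² - v
j(R) = -3 (j(R) = -3*(R + R)/(R + R) = -3*2*R/(2*R) = -3*2*R*1/(2*R) = -3*1 = -3)
(h(3)*j((2 + 5)²))*33 = ((3*(-1 + 3))*(-3))*33 = ((3*2)*(-3))*33 = (6*(-3))*33 = -18*33 = -594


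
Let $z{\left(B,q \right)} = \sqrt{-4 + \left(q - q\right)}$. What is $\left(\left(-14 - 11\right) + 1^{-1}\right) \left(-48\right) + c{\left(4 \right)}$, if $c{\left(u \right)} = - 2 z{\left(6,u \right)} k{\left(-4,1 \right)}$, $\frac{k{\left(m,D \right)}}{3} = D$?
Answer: $1152 - 12 i \approx 1152.0 - 12.0 i$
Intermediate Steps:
$k{\left(m,D \right)} = 3 D$
$z{\left(B,q \right)} = 2 i$ ($z{\left(B,q \right)} = \sqrt{-4 + 0} = \sqrt{-4} = 2 i$)
$c{\left(u \right)} = - 12 i$ ($c{\left(u \right)} = - 2 \cdot 2 i 3 \cdot 1 = - 4 i 3 = - 12 i$)
$\left(\left(-14 - 11\right) + 1^{-1}\right) \left(-48\right) + c{\left(4 \right)} = \left(\left(-14 - 11\right) + 1^{-1}\right) \left(-48\right) - 12 i = \left(-25 + 1\right) \left(-48\right) - 12 i = \left(-24\right) \left(-48\right) - 12 i = 1152 - 12 i$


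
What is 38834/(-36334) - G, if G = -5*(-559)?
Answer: -50796182/18167 ≈ -2796.1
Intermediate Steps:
G = 2795
38834/(-36334) - G = 38834/(-36334) - 1*2795 = 38834*(-1/36334) - 2795 = -19417/18167 - 2795 = -50796182/18167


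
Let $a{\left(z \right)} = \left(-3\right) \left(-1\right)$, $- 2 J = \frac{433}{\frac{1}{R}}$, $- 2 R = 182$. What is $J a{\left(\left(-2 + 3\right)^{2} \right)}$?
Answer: $\frac{118209}{2} \approx 59105.0$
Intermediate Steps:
$R = -91$ ($R = \left(- \frac{1}{2}\right) 182 = -91$)
$J = \frac{39403}{2}$ ($J = - \frac{433 \frac{1}{\frac{1}{-91}}}{2} = - \frac{433 \frac{1}{- \frac{1}{91}}}{2} = - \frac{433 \left(-91\right)}{2} = \left(- \frac{1}{2}\right) \left(-39403\right) = \frac{39403}{2} \approx 19702.0$)
$a{\left(z \right)} = 3$
$J a{\left(\left(-2 + 3\right)^{2} \right)} = \frac{39403}{2} \cdot 3 = \frac{118209}{2}$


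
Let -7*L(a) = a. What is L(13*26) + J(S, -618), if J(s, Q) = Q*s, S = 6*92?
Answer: -2388290/7 ≈ -3.4118e+5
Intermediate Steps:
L(a) = -a/7
S = 552
L(13*26) + J(S, -618) = -13*26/7 - 618*552 = -1/7*338 - 341136 = -338/7 - 341136 = -2388290/7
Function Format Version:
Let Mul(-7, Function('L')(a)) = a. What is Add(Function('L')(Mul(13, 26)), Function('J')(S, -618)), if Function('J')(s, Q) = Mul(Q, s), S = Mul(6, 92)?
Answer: Rational(-2388290, 7) ≈ -3.4118e+5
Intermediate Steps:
Function('L')(a) = Mul(Rational(-1, 7), a)
S = 552
Add(Function('L')(Mul(13, 26)), Function('J')(S, -618)) = Add(Mul(Rational(-1, 7), Mul(13, 26)), Mul(-618, 552)) = Add(Mul(Rational(-1, 7), 338), -341136) = Add(Rational(-338, 7), -341136) = Rational(-2388290, 7)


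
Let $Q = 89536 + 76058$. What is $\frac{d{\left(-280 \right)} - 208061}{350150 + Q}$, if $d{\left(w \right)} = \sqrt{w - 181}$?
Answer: $- \frac{208061}{515744} + \frac{i \sqrt{461}}{515744} \approx -0.40342 + 4.1631 \cdot 10^{-5} i$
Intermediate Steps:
$Q = 165594$
$d{\left(w \right)} = \sqrt{-181 + w}$
$\frac{d{\left(-280 \right)} - 208061}{350150 + Q} = \frac{\sqrt{-181 - 280} - 208061}{350150 + 165594} = \frac{\sqrt{-461} - 208061}{515744} = \left(i \sqrt{461} - 208061\right) \frac{1}{515744} = \left(-208061 + i \sqrt{461}\right) \frac{1}{515744} = - \frac{208061}{515744} + \frac{i \sqrt{461}}{515744}$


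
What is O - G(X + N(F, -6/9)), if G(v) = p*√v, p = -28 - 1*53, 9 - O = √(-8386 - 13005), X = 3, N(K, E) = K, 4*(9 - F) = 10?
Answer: 9 + 81*√38/2 - I*√21391 ≈ 258.66 - 146.26*I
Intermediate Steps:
F = 13/2 (F = 9 - ¼*10 = 9 - 5/2 = 13/2 ≈ 6.5000)
O = 9 - I*√21391 (O = 9 - √(-8386 - 13005) = 9 - √(-21391) = 9 - I*√21391 ≈ 9.0 - 146.26*I)
p = -81 (p = -28 - 53 = -81)
G(v) = -81*√v
O - G(X + N(F, -6/9)) = (9 - I*√21391) - (-81)*√(3 + 13/2) = (9 - I*√21391) - (-81)*√(19/2) = (9 - I*√21391) - (-81)*√38/2 = (9 - I*√21391) + 81*√38/2 = 9 + 81*√38/2 - I*√21391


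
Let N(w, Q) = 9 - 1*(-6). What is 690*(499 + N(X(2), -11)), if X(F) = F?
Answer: 354660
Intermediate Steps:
N(w, Q) = 15 (N(w, Q) = 9 + 6 = 15)
690*(499 + N(X(2), -11)) = 690*(499 + 15) = 690*514 = 354660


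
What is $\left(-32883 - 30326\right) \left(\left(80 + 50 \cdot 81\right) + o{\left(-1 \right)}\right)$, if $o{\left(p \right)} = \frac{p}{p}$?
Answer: $-261116379$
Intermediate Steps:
$o{\left(p \right)} = 1$
$\left(-32883 - 30326\right) \left(\left(80 + 50 \cdot 81\right) + o{\left(-1 \right)}\right) = \left(-32883 - 30326\right) \left(\left(80 + 50 \cdot 81\right) + 1\right) = - 63209 \left(\left(80 + 4050\right) + 1\right) = - 63209 \left(4130 + 1\right) = \left(-63209\right) 4131 = -261116379$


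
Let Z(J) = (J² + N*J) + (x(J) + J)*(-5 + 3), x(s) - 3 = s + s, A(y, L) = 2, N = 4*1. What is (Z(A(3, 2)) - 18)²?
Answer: 576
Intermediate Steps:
N = 4
x(s) = 3 + 2*s (x(s) = 3 + (s + s) = 3 + 2*s)
Z(J) = -6 + J² - 2*J (Z(J) = (J² + 4*J) + ((3 + 2*J) + J)*(-5 + 3) = (J² + 4*J) + (3 + 3*J)*(-2) = (J² + 4*J) + (-6 - 6*J) = -6 + J² - 2*J)
(Z(A(3, 2)) - 18)² = ((-6 + 2² - 2*2) - 18)² = ((-6 + 4 - 4) - 18)² = (-6 - 18)² = (-24)² = 576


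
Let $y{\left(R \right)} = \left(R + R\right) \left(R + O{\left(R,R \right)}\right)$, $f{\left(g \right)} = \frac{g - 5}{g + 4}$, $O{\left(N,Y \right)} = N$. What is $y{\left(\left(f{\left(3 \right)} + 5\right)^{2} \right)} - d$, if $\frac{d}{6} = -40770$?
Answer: $\frac{592076304}{2401} \approx 2.466 \cdot 10^{5}$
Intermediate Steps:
$f{\left(g \right)} = \frac{-5 + g}{4 + g}$
$y{\left(R \right)} = 4 R^{2}$ ($y{\left(R \right)} = \left(R + R\right) \left(R + R\right) = 2 R 2 R = 4 R^{2}$)
$d = -244620$ ($d = 6 \left(-40770\right) = -244620$)
$y{\left(\left(f{\left(3 \right)} + 5\right)^{2} \right)} - d = 4 \left(\left(\frac{-5 + 3}{4 + 3} + 5\right)^{2}\right)^{2} - -244620 = 4 \left(\left(\frac{1}{7} \left(-2\right) + 5\right)^{2}\right)^{2} + 244620 = 4 \left(\left(- \frac{2}{7} + 5\right)^{2}\right)^{2} + 244620 = 4 \left(\left(\frac{33}{7}\right)^{2}\right)^{2} + 244620 = 4 \left(\frac{1089}{49}\right)^{2} + 244620 = 4 \cdot \frac{1185921}{2401} + 244620 = \frac{4743684}{2401} + 244620 = \frac{592076304}{2401}$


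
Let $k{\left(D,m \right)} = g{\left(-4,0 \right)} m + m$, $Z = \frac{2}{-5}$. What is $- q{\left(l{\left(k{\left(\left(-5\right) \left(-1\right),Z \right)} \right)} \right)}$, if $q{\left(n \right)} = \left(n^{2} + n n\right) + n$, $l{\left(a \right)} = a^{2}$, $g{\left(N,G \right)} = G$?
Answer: $- \frac{132}{625} \approx -0.2112$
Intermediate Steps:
$Z = - \frac{2}{5}$ ($Z = 2 \left(- \frac{1}{5}\right) = - \frac{2}{5} \approx -0.4$)
$k{\left(D,m \right)} = m$ ($k{\left(D,m \right)} = 0 m + m = 0 + m = m$)
$q{\left(n \right)} = n + 2 n^{2}$ ($q{\left(n \right)} = \left(n^{2} + n^{2}\right) + n = 2 n^{2} + n = n + 2 n^{2}$)
$- q{\left(l{\left(k{\left(\left(-5\right) \left(-1\right),Z \right)} \right)} \right)} = - \left(- \frac{2}{5}\right)^{2} \left(1 + 2 \left(- \frac{2}{5}\right)^{2}\right) = - \frac{4 \left(1 + 2 \cdot \frac{4}{25}\right)}{25} = - \frac{4 \left(1 + \frac{8}{25}\right)}{25} = - \frac{4 \cdot 33}{25 \cdot 25} = \left(-1\right) \frac{132}{625} = - \frac{132}{625}$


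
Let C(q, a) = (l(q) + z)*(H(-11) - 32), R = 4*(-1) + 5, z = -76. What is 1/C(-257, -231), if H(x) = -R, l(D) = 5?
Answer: 1/2343 ≈ 0.00042680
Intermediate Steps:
R = 1 (R = -4 + 5 = 1)
H(x) = -1 (H(x) = -1*1 = -1)
C(q, a) = 2343 (C(q, a) = (5 - 76)*(-1 - 32) = -71*(-33) = 2343)
1/C(-257, -231) = 1/2343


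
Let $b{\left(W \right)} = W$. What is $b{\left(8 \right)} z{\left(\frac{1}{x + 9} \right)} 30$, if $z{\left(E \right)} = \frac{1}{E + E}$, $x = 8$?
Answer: $2040$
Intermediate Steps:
$z{\left(E \right)} = \frac{1}{2 E}$
$b{\left(8 \right)} z{\left(\frac{1}{x + 9} \right)} 30 = 8 \frac{1}{2 \frac{1}{8 + 9}} \cdot 30 = 8 \frac{1}{2 \cdot \frac{1}{17}} \cdot 30 = 8 \frac{\frac{1}{\frac{1}{17}}}{2} \cdot 30 = 8 \cdot \frac{1}{2} \cdot 17 \cdot 30 = 8 \cdot \frac{17}{2} \cdot 30 = 68 \cdot 30 = 2040$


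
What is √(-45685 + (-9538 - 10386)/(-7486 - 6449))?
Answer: I*√8871028678185/13935 ≈ 213.74*I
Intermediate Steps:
√(-45685 + (-9538 - 10386)/(-7486 - 6449)) = √(-45685 - 19924/(-13935)) = √(-45685 - 19924*(-1/13935)) = √(-45685 + 19924/13935) = √(-636600551/13935) = I*√8871028678185/13935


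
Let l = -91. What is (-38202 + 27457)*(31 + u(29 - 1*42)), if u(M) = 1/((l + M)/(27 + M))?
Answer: -17245725/52 ≈ -3.3165e+5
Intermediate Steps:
u(M) = (27 + M)/(-91 + M) (u(M) = 1/((-91 + M)/(27 + M)) = (27 + M)/(-91 + M))
(-38202 + 27457)*(31 + u(29 - 1*42)) = (-38202 + 27457)*(31 + (27 + (29 - 1*42))/(-91 + (29 - 1*42))) = -10745*(31 + (27 + (29 - 42))/(-91 + (29 - 42))) = -10745*(31 + (27 - 13)/(-91 - 13)) = -10745*(31 + 14/(-104)) = -10745*(31 - 1/104*14) = -10745*(31 - 7/52) = -10745*1605/52 = -17245725/52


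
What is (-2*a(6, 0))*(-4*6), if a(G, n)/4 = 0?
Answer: 0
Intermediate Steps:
a(G, n) = 0 (a(G, n) = 4*0 = 0)
(-2*a(6, 0))*(-4*6) = (-2*0)*(-4*6) = 0*(-24) = 0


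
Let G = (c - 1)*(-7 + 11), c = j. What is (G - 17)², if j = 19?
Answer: 3025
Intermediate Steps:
c = 19
G = 72 (G = (19 - 1)*(-7 + 11) = 18*4 = 72)
(G - 17)² = (72 - 17)² = 55² = 3025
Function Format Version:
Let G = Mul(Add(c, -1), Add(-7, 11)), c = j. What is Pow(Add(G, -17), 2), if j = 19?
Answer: 3025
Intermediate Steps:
c = 19
G = 72 (G = Mul(Add(19, -1), Add(-7, 11)) = Mul(18, 4) = 72)
Pow(Add(G, -17), 2) = Pow(Add(72, -17), 2) = Pow(55, 2) = 3025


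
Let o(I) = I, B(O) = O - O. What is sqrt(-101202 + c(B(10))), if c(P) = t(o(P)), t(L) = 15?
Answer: 3*I*sqrt(11243) ≈ 318.1*I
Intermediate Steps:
B(O) = 0
c(P) = 15
sqrt(-101202 + c(B(10))) = sqrt(-101202 + 15) = sqrt(-101187) = 3*I*sqrt(11243)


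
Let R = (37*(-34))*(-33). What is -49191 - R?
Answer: -90705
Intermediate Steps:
R = 41514 (R = -1258*(-33) = 41514)
-49191 - R = -49191 - 1*41514 = -49191 - 41514 = -90705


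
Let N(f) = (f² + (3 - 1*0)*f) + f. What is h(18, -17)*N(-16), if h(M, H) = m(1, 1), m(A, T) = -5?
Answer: -960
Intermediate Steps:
h(M, H) = -5
N(f) = f² + 4*f (N(f) = (f² + (3 + 0)*f) + f = (f² + 3*f) + f = f² + 4*f)
h(18, -17)*N(-16) = -(-80)*(4 - 16) = -(-80)*(-12) = -5*192 = -960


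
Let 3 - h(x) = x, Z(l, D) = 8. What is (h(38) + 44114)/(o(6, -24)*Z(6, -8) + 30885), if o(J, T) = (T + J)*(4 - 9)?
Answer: 2099/1505 ≈ 1.3947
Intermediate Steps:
h(x) = 3 - x
o(J, T) = -5*J - 5*T (o(J, T) = (J + T)*(-5) = -5*J - 5*T)
(h(38) + 44114)/(o(6, -24)*Z(6, -8) + 30885) = ((3 - 1*38) + 44114)/((-5*6 - 5*(-24))*8 + 30885) = ((3 - 38) + 44114)/((-30 + 120)*8 + 30885) = (-35 + 44114)/(90*8 + 30885) = 44079/(720 + 30885) = 44079/31605 = 44079*(1/31605) = 2099/1505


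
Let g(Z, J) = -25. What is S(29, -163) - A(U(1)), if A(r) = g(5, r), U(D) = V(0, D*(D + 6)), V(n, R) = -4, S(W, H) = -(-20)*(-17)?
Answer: -315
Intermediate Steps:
S(W, H) = -340 (S(W, H) = -4*85 = -340)
U(D) = -4
A(r) = -25
S(29, -163) - A(U(1)) = -340 - 1*(-25) = -340 + 25 = -315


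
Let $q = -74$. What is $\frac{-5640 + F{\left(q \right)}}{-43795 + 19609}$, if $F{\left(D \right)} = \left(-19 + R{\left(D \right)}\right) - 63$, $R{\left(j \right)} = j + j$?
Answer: $\frac{2935}{12093} \approx 0.2427$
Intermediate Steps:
$R{\left(j \right)} = 2 j$
$F{\left(D \right)} = -82 + 2 D$ ($F{\left(D \right)} = \left(-19 + 2 D\right) - 63 = -82 + 2 D$)
$\frac{-5640 + F{\left(q \right)}}{-43795 + 19609} = \frac{-5640 + \left(-82 + 2 \left(-74\right)\right)}{-43795 + 19609} = \frac{-5640 - 230}{-24186} = \left(-5640 - 230\right) \left(- \frac{1}{24186}\right) = \left(-5870\right) \left(- \frac{1}{24186}\right) = \frac{2935}{12093}$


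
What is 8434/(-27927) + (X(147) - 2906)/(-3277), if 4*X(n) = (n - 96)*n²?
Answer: -1053901073/12623004 ≈ -83.490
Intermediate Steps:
X(n) = n²*(-96 + n)/4 (X(n) = ((n - 96)*n²)/4 = ((-96 + n)*n²)/4 = (n²*(-96 + n))/4 = n²*(-96 + n)/4)
8434/(-27927) + (X(147) - 2906)/(-3277) = 8434/(-27927) + ((¼)*147²*(-96 + 147) - 2906)/(-3277) = 8434*(-1/27927) + ((¼)*21609*51 - 2906)*(-1/3277) = -8434/27927 + (1102059/4 - 2906)*(-1/3277) = -8434/27927 + (1090435/4)*(-1/3277) = -8434/27927 - 1090435/13108 = -1053901073/12623004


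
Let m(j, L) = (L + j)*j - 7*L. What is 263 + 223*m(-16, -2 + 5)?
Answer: 41964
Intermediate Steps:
m(j, L) = -7*L + j*(L + j) (m(j, L) = j*(L + j) - 7*L = -7*L + j*(L + j))
263 + 223*m(-16, -2 + 5) = 263 + 223*((-16)² - 7*(-2 + 5) + (-2 + 5)*(-16)) = 263 + 223*(256 - 7*3 + 3*(-16)) = 263 + 223*(256 - 21 - 48) = 263 + 223*187 = 263 + 41701 = 41964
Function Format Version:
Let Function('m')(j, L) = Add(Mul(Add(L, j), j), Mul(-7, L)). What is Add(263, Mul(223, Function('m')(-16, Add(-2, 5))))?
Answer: 41964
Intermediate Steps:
Function('m')(j, L) = Add(Mul(-7, L), Mul(j, Add(L, j))) (Function('m')(j, L) = Add(Mul(j, Add(L, j)), Mul(-7, L)) = Add(Mul(-7, L), Mul(j, Add(L, j))))
Add(263, Mul(223, Function('m')(-16, Add(-2, 5)))) = Add(263, Mul(223, Add(Pow(-16, 2), Mul(-7, Add(-2, 5)), Mul(Add(-2, 5), -16)))) = Add(263, Mul(223, Add(256, Mul(-7, 3), Mul(3, -16)))) = Add(263, Mul(223, Add(256, -21, -48))) = Add(263, Mul(223, 187)) = Add(263, 41701) = 41964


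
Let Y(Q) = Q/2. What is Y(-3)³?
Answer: -27/8 ≈ -3.3750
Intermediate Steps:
Y(Q) = Q/2 (Y(Q) = Q*(½) = Q/2)
Y(-3)³ = ((½)*(-3))³ = (-3/2)³ = -27/8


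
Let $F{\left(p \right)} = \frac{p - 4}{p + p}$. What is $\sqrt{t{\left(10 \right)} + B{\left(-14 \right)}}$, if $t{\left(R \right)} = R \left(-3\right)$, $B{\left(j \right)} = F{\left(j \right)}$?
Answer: $\frac{i \sqrt{5754}}{14} \approx 5.4182 i$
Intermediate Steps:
$F{\left(p \right)} = \frac{-4 + p}{2 p}$
$B{\left(j \right)} = \frac{-4 + j}{2 j}$
$t{\left(R \right)} = - 3 R$
$\sqrt{t{\left(10 \right)} + B{\left(-14 \right)}} = \sqrt{\left(-3\right) 10 + \frac{-4 - 14}{2 \left(-14\right)}} = \sqrt{-30 + \frac{1}{2} \left(- \frac{1}{14}\right) \left(-18\right)} = \sqrt{-30 + \frac{9}{14}} = \sqrt{- \frac{411}{14}} = \frac{i \sqrt{5754}}{14}$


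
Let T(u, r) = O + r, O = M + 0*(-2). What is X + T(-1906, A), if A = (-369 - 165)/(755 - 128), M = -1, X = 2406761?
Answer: 503012662/209 ≈ 2.4068e+6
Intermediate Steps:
A = -178/209 (A = -534/627 = -534*1/627 = -178/209 ≈ -0.85168)
O = -1 (O = -1 + 0*(-2) = -1 + 0 = -1)
T(u, r) = -1 + r
X + T(-1906, A) = 2406761 + (-1 - 178/209) = 2406761 - 387/209 = 503012662/209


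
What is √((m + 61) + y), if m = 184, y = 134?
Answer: √379 ≈ 19.468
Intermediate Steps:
√((m + 61) + y) = √((184 + 61) + 134) = √(245 + 134) = √379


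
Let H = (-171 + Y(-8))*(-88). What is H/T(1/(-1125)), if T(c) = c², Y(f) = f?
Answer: 19936125000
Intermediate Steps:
H = 15752 (H = (-171 - 8)*(-88) = -179*(-88) = 15752)
H/T(1/(-1125)) = 15752/((1/(-1125))²) = 15752/((-1/1125)²) = 15752/(1/1265625) = 15752*1265625 = 19936125000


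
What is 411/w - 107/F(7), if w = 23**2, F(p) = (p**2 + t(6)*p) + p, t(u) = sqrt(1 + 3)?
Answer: -27833/37030 ≈ -0.75163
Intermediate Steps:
t(u) = 2 (t(u) = sqrt(4) = 2)
F(p) = p**2 + 3*p (F(p) = (p**2 + 2*p) + p = p**2 + 3*p)
w = 529
411/w - 107/F(7) = 411/529 - 107*1/(7*(3 + 7)) = 411*(1/529) - 107/(7*10) = 411/529 - 107/70 = -27833/37030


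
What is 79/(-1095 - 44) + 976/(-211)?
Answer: -1128333/240329 ≈ -4.6950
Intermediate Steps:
79/(-1095 - 44) + 976/(-211) = 79/(-1139) + 976*(-1/211) = 79*(-1/1139) - 976/211 = -79/1139 - 976/211 = -1128333/240329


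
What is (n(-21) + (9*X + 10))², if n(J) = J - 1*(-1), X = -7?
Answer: 5329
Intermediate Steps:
n(J) = 1 + J (n(J) = J + 1 = 1 + J)
(n(-21) + (9*X + 10))² = ((1 - 21) + (9*(-7) + 10))² = (-20 + (-63 + 10))² = (-20 - 53)² = (-73)² = 5329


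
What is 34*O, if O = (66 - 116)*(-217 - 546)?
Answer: 1297100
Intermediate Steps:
O = 38150 (O = -50*(-763) = 38150)
34*O = 34*38150 = 1297100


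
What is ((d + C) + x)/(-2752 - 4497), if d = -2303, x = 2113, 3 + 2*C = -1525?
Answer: 954/7249 ≈ 0.13160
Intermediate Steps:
C = -764 (C = -3/2 + (½)*(-1525) = -3/2 - 1525/2 = -764)
((d + C) + x)/(-2752 - 4497) = ((-2303 - 764) + 2113)/(-2752 - 4497) = (-3067 + 2113)/(-7249) = -954*(-1/7249) = 954/7249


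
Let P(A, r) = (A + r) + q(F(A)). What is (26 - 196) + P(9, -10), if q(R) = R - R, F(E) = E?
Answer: -171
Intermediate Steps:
q(R) = 0
P(A, r) = A + r (P(A, r) = (A + r) + 0 = A + r)
(26 - 196) + P(9, -10) = (26 - 196) + (9 - 10) = -170 - 1 = -171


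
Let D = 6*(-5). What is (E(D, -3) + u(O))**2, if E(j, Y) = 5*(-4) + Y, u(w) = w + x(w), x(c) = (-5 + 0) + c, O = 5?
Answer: 324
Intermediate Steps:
x(c) = -5 + c
u(w) = -5 + 2*w (u(w) = w + (-5 + w) = -5 + 2*w)
D = -30
E(j, Y) = -20 + Y
(E(D, -3) + u(O))**2 = ((-20 - 3) + (-5 + 2*5))**2 = (-23 + (-5 + 10))**2 = (-23 + 5)**2 = (-18)**2 = 324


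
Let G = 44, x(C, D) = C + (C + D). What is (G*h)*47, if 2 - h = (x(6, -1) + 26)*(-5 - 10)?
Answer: 1151876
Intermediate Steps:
x(C, D) = D + 2*C
h = 557 (h = 2 - ((-1 + 2*6) + 26)*(-5 - 10) = 2 - ((-1 + 12) + 26)*(-15) = 2 - (11 + 26)*(-15) = 2 - 37*(-15) = 2 - 1*(-555) = 2 + 555 = 557)
(G*h)*47 = (44*557)*47 = 24508*47 = 1151876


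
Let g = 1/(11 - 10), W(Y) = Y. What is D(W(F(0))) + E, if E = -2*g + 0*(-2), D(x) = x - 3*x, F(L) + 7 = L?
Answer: 12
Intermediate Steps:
F(L) = -7 + L
D(x) = -2*x
g = 1 (g = 1/1 = 1)
E = -2 (E = -2*1 + 0*(-2) = -2 + 0 = -2)
D(W(F(0))) + E = -2*(-7 + 0) - 2 = -2*(-7) - 2 = 14 - 2 = 12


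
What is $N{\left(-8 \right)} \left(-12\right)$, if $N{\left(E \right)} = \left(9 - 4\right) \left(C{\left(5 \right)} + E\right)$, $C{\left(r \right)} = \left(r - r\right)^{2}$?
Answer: $480$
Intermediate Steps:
$C{\left(r \right)} = 0$ ($C{\left(r \right)} = 0^{2} = 0$)
$N{\left(E \right)} = 5 E$ ($N{\left(E \right)} = \left(9 - 4\right) \left(0 + E\right) = 5 E$)
$N{\left(-8 \right)} \left(-12\right) = 5 \left(-8\right) \left(-12\right) = \left(-40\right) \left(-12\right) = 480$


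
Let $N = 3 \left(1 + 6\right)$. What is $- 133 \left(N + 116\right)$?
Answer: $-18221$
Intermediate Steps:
$N = 21$ ($N = 3 \cdot 7 = 21$)
$- 133 \left(N + 116\right) = - 133 \left(21 + 116\right) = \left(-133\right) 137 = -18221$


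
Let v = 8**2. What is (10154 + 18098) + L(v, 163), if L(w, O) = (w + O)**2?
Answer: 79781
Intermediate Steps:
v = 64
L(w, O) = (O + w)**2
(10154 + 18098) + L(v, 163) = (10154 + 18098) + (163 + 64)**2 = 28252 + 227**2 = 28252 + 51529 = 79781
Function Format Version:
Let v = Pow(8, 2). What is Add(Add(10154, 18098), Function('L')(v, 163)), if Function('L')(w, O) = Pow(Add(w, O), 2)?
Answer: 79781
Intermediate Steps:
v = 64
Function('L')(w, O) = Pow(Add(O, w), 2)
Add(Add(10154, 18098), Function('L')(v, 163)) = Add(Add(10154, 18098), Pow(Add(163, 64), 2)) = Add(28252, Pow(227, 2)) = Add(28252, 51529) = 79781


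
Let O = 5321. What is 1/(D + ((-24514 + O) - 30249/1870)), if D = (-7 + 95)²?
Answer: -1870/21439879 ≈ -8.7221e-5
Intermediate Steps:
D = 7744 (D = 88² = 7744)
1/(D + ((-24514 + O) - 30249/1870)) = 1/(7744 + ((-24514 + 5321) - 30249/1870)) = 1/(7744 + (-19193 - 30249/1870)) = 1/(7744 - 35921159/1870) = 1/(-21439879/1870) = -1870/21439879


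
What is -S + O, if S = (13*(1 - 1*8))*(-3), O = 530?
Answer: 257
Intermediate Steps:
S = 273 (S = (13*(1 - 8))*(-3) = (13*(-7))*(-3) = -91*(-3) = 273)
-S + O = -1*273 + 530 = -273 + 530 = 257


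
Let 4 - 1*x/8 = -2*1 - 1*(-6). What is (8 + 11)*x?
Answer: 0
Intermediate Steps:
x = 0 (x = 32 - 8*(-2*1 - 1*(-6)) = 32 - 8*(-2 + 6) = 32 - 8*4 = 32 - 32 = 0)
(8 + 11)*x = (8 + 11)*0 = 19*0 = 0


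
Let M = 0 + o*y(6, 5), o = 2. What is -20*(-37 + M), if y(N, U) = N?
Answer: 500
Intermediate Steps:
M = 12 (M = 0 + 2*6 = 0 + 12 = 12)
-20*(-37 + M) = -20*(-37 + 12) = -20*(-25) = 500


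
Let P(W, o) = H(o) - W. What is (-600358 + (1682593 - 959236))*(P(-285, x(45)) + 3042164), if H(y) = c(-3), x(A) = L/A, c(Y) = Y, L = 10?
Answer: 374217815554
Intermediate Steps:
x(A) = 10/A
H(y) = -3
P(W, o) = -3 - W
(-600358 + (1682593 - 959236))*(P(-285, x(45)) + 3042164) = (-600358 + (1682593 - 959236))*((-3 - 1*(-285)) + 3042164) = (-600358 + 723357)*((-3 + 285) + 3042164) = 122999*(282 + 3042164) = 122999*3042446 = 374217815554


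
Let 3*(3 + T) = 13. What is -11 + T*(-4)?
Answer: -49/3 ≈ -16.333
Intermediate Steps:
T = 4/3 (T = -3 + (⅓)*13 = -3 + 13/3 = 4/3 ≈ 1.3333)
-11 + T*(-4) = -11 + (4/3)*(-4) = -11 - 16/3 = -49/3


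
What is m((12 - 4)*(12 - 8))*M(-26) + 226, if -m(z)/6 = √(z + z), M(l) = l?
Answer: 1474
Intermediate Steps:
m(z) = -6*√2*√z (m(z) = -6*√(z + z) = -6*√2*√z)
m((12 - 4)*(12 - 8))*M(-26) + 226 = -6*√2*√((12 - 4)*(12 - 8))*(-26) + 226 = -6*√2*√(8*4)*(-26) + 226 = -6*√2*√32*(-26) + 226 = -6*√2*4*√2*(-26) + 226 = -48*(-26) + 226 = 1248 + 226 = 1474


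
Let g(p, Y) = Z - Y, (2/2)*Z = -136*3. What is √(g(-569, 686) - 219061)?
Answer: I*√220155 ≈ 469.21*I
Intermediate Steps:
Z = -408 (Z = -136*3 = -408)
g(p, Y) = -408 - Y
√(g(-569, 686) - 219061) = √((-408 - 1*686) - 219061) = √((-408 - 686) - 219061) = √(-1094 - 219061) = √(-220155) = I*√220155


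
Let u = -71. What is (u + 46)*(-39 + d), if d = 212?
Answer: -4325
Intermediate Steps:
(u + 46)*(-39 + d) = (-71 + 46)*(-39 + 212) = -25*173 = -4325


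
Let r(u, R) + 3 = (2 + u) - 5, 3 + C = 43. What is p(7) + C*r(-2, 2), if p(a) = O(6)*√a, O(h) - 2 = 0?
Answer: -320 + 2*√7 ≈ -314.71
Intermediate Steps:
C = 40 (C = -3 + 43 = 40)
O(h) = 2 (O(h) = 2 + 0 = 2)
r(u, R) = -6 + u (r(u, R) = -3 + ((2 + u) - 5) = -3 + (-3 + u) = -6 + u)
p(a) = 2*√a
p(7) + C*r(-2, 2) = 2*√7 + 40*(-6 - 2) = 2*√7 + 40*(-8) = 2*√7 - 320 = -320 + 2*√7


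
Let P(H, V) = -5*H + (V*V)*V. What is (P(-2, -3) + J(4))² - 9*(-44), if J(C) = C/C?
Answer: 652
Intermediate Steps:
P(H, V) = V³ - 5*H (P(H, V) = -5*H + V²*V = -5*H + V³ = V³ - 5*H)
J(C) = 1
(P(-2, -3) + J(4))² - 9*(-44) = (((-3)³ - 5*(-2)) + 1)² - 9*(-44) = ((-27 + 10) + 1)² + 396 = (-17 + 1)² + 396 = (-16)² + 396 = 256 + 396 = 652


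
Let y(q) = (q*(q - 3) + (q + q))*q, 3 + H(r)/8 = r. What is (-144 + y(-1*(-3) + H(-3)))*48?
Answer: -4478112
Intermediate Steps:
H(r) = -24 + 8*r
y(q) = q*(2*q + q*(-3 + q)) (y(q) = (q*(-3 + q) + 2*q)*q = (2*q + q*(-3 + q))*q = q*(2*q + q*(-3 + q)))
(-144 + y(-1*(-3) + H(-3)))*48 = (-144 + (-1*(-3) + (-24 + 8*(-3)))²*(-1 + (-1*(-3) + (-24 + 8*(-3)))))*48 = (-144 + (3 + (-24 - 24))²*(-1 + (3 + (-24 - 24))))*48 = (-144 + (3 - 48)²*(-1 + (3 - 48)))*48 = (-144 + (-45)²*(-1 - 45))*48 = (-144 + 2025*(-46))*48 = (-144 - 93150)*48 = -93294*48 = -4478112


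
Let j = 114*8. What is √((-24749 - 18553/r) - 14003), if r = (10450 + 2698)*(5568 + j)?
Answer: I*√54262341915363355/1183320 ≈ 196.86*I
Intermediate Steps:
j = 912
r = 85199040 (r = (10450 + 2698)*(5568 + 912) = 13148*6480 = 85199040)
√((-24749 - 18553/r) - 14003) = √((-24749 - 18553/85199040) - 14003) = √(-2108591059513/85199040 - 14003) = √(-3301633216633/85199040) = I*√54262341915363355/1183320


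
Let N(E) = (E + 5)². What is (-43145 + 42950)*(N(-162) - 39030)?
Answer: 2804295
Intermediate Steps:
N(E) = (5 + E)²
(-43145 + 42950)*(N(-162) - 39030) = (-43145 + 42950)*((5 - 162)² - 39030) = -195*((-157)² - 39030) = -195*(24649 - 39030) = -195*(-14381) = 2804295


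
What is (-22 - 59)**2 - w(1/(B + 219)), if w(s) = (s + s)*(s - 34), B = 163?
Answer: 478716669/72962 ≈ 6561.2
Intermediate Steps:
w(s) = 2*s*(-34 + s) (w(s) = (2*s)*(-34 + s) = 2*s*(-34 + s))
(-22 - 59)**2 - w(1/(B + 219)) = (-22 - 59)**2 - 2*(-34 + 1/(163 + 219))/(163 + 219) = (-81)**2 - 2*(-34 + 1/382)/382 = 6561 - 2*(-34 + 1/382)/382 = 6561 - 2*(-12987)/(382*382) = 6561 - 1*(-12987/72962) = 6561 + 12987/72962 = 478716669/72962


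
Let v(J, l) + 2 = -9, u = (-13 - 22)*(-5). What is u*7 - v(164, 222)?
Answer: 1236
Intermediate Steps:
u = 175 (u = -35*(-5) = 175)
v(J, l) = -11 (v(J, l) = -2 - 9 = -11)
u*7 - v(164, 222) = 175*7 - 1*(-11) = 1225 + 11 = 1236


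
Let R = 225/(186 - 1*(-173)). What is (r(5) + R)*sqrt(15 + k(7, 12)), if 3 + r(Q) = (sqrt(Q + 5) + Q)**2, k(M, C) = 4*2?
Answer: 10*sqrt(230) + 11713*sqrt(23)/359 ≈ 308.13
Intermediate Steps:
k(M, C) = 8
r(Q) = -3 + (Q + sqrt(5 + Q))**2 (r(Q) = -3 + (sqrt(Q + 5) + Q)**2 = -3 + (sqrt(5 + Q) + Q)**2 = -3 + (Q + sqrt(5 + Q))**2)
R = 225/359 (R = 225/(186 + 173) = 225/359 ≈ 0.62674)
(r(5) + R)*sqrt(15 + k(7, 12)) = ((-3 + (5 + sqrt(5 + 5))**2) + 225/359)*sqrt(15 + 8) = ((-3 + (5 + sqrt(10))**2) + 225/359)*sqrt(23) = (-852/359 + (5 + sqrt(10))**2)*sqrt(23) = sqrt(23)*(-852/359 + (5 + sqrt(10))**2)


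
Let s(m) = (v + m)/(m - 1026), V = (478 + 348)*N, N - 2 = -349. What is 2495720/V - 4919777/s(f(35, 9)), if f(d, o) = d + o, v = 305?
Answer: 692366679234214/50015539 ≈ 1.3843e+7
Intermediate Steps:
N = -347 (N = 2 - 349 = -347)
V = -286622 (V = (478 + 348)*(-347) = 826*(-347) = -286622)
s(m) = (305 + m)/(-1026 + m) (s(m) = (305 + m)/(m - 1026) = (305 + m)/(-1026 + m))
2495720/V - 4919777/s(f(35, 9)) = 2495720/(-286622) - 4919777*(-1026 + (35 + 9))/(305 + (35 + 9)) = 2495720*(-1/286622) - 4919777*(-1026 + 44)/(305 + 44) = -1247860/143311 - 4919777/(349/(-982)) = -1247860/143311 - 4919777/((-1/982*349)) = -1247860/143311 - 4919777/(-349/982) = -1247860/143311 - 4919777*(-982/349) = -1247860/143311 + 4831221014/349 = 692366679234214/50015539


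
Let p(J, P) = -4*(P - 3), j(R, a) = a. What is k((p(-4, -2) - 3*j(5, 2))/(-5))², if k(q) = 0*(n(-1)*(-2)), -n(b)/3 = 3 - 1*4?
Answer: 0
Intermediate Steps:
n(b) = 3 (n(b) = -3*(3 - 1*4) = -3*(3 - 4) = -3*(-1) = 3)
p(J, P) = 12 - 4*P (p(J, P) = -4*(-3 + P) = 12 - 4*P)
k(q) = 0 (k(q) = 0*(3*(-2)) = 0*(-6) = 0)
k((p(-4, -2) - 3*j(5, 2))/(-5))² = 0² = 0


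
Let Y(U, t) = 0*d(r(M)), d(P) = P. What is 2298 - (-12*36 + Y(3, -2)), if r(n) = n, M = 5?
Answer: 2730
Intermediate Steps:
Y(U, t) = 0 (Y(U, t) = 0*5 = 0)
2298 - (-12*36 + Y(3, -2)) = 2298 - (-12*36 + 0) = 2298 - (-432 + 0) = 2298 - 1*(-432) = 2298 + 432 = 2730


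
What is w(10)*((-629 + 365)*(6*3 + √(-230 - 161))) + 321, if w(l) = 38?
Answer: -180255 - 10032*I*√391 ≈ -1.8026e+5 - 1.9837e+5*I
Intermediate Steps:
w(10)*((-629 + 365)*(6*3 + √(-230 - 161))) + 321 = 38*((-629 + 365)*(6*3 + √(-230 - 161))) + 321 = 38*(-264*(18 + √(-391))) + 321 = 38*(-264*(18 + I*√391)) + 321 = 38*(-4752 - 264*I*√391) + 321 = (-180576 - 10032*I*√391) + 321 = -180255 - 10032*I*√391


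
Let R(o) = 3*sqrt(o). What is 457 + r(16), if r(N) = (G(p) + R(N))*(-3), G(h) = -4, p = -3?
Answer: 433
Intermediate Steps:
r(N) = 12 - 9*sqrt(N) (r(N) = (-4 + 3*sqrt(N))*(-3) = 12 - 9*sqrt(N))
457 + r(16) = 457 + (12 - 9*sqrt(16)) = 457 + (12 - 9*4) = 457 + (12 - 36) = 457 - 24 = 433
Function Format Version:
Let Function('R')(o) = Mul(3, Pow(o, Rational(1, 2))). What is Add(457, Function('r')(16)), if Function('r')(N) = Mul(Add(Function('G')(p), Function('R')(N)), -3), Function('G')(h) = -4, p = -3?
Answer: 433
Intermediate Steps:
Function('r')(N) = Add(12, Mul(-9, Pow(N, Rational(1, 2)))) (Function('r')(N) = Mul(Add(-4, Mul(3, Pow(N, Rational(1, 2)))), -3) = Add(12, Mul(-9, Pow(N, Rational(1, 2)))))
Add(457, Function('r')(16)) = Add(457, Add(12, Mul(-9, Pow(16, Rational(1, 2))))) = Add(457, Add(12, Mul(-9, 4))) = Add(457, Add(12, -36)) = Add(457, -24) = 433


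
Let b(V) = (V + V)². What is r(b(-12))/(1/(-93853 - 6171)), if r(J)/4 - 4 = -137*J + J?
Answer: 31340319872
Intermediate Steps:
b(V) = 4*V² (b(V) = (2*V)² = 4*V²)
r(J) = 16 - 544*J (r(J) = 16 + 4*(-137*J + J) = 16 + 4*(-136*J) = 16 - 544*J)
r(b(-12))/(1/(-93853 - 6171)) = (16 - 2176*(-12)²)/(1/(-93853 - 6171)) = (16 - 2176*144)/(1/(-100024)) = (16 - 544*576)/(-1/100024) = (16 - 313344)*(-100024) = -313328*(-100024) = 31340319872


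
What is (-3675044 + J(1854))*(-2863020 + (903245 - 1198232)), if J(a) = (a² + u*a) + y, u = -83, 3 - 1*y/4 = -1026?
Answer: 1223708764458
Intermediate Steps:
y = 4116 (y = 12 - 4*(-1026) = 12 + 4104 = 4116)
J(a) = 4116 + a² - 83*a (J(a) = (a² - 83*a) + 4116 = 4116 + a² - 83*a)
(-3675044 + J(1854))*(-2863020 + (903245 - 1198232)) = (-3675044 + (4116 + 1854² - 83*1854))*(-2863020 + (903245 - 1198232)) = (-3675044 + (4116 + 3437316 - 153882))*(-2863020 - 294987) = (-3675044 + 3287550)*(-3158007) = -387494*(-3158007) = 1223708764458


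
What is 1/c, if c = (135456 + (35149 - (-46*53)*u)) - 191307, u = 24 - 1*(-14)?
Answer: 1/71942 ≈ 1.3900e-5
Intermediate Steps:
u = 38 (u = 24 + 14 = 38)
c = 71942 (c = (135456 + (35149 - (-46*53)*38)) - 191307 = (135456 + (35149 - (-2438)*38)) - 191307 = (135456 + (35149 - 1*(-92644))) - 191307 = (135456 + (35149 + 92644)) - 191307 = (135456 + 127793) - 191307 = 263249 - 191307 = 71942)
1/c = 1/71942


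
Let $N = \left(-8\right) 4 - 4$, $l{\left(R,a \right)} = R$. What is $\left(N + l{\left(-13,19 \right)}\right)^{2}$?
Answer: $2401$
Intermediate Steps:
$N = -36$ ($N = -32 - 4 = -36$)
$\left(N + l{\left(-13,19 \right)}\right)^{2} = \left(-36 - 13\right)^{2} = \left(-49\right)^{2} = 2401$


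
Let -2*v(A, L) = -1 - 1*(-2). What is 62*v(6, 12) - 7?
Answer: -38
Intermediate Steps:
v(A, L) = -½ (v(A, L) = -(-1 - 1*(-2))/2 = -(-1 + 2)/2 = -½*1 = -½)
62*v(6, 12) - 7 = 62*(-½) - 7 = -31 - 7 = -38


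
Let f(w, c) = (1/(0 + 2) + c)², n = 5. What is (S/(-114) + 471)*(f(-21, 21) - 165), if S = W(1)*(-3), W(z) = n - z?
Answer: 10642739/76 ≈ 1.4004e+5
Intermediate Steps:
W(z) = 5 - z
S = -12 (S = (5 - 1*1)*(-3) = (5 - 1)*(-3) = 4*(-3) = -12)
f(w, c) = (½ + c)² (f(w, c) = (1/2 + c)² = (½ + c)²)
(S/(-114) + 471)*(f(-21, 21) - 165) = (-12/(-114) + 471)*((1 + 2*21)²/4 - 165) = (-12*(-1/114) + 471)*((1 + 42)²/4 - 165) = (2/19 + 471)*((¼)*43² - 165) = 8951*((¼)*1849 - 165)/19 = 8951*(1849/4 - 165)/19 = (8951/19)*(1189/4) = 10642739/76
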